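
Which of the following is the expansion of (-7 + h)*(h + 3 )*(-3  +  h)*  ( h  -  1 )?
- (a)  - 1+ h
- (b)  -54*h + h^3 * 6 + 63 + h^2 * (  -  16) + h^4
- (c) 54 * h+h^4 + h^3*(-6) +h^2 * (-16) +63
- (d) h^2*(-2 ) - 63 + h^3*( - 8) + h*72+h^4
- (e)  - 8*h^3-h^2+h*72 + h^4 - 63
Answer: d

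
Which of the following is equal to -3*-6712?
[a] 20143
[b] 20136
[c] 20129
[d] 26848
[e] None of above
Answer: b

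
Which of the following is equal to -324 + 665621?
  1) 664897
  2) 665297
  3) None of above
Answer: 2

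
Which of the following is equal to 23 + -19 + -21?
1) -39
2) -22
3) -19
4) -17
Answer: 4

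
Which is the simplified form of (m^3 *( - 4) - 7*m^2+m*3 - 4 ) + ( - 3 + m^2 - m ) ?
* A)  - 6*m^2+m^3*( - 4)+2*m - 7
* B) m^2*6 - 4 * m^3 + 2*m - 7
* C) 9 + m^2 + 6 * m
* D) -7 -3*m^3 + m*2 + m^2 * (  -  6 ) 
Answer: A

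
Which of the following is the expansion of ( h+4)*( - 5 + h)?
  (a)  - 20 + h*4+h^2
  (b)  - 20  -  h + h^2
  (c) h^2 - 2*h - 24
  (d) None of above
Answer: b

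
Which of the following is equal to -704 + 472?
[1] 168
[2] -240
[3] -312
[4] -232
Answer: 4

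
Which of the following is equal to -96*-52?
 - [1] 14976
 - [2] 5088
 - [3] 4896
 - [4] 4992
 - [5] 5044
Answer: 4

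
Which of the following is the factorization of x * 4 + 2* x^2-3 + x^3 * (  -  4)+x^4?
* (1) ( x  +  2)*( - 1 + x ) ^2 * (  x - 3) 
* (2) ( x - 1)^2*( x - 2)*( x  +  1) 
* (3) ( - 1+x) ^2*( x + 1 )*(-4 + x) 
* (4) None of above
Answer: 4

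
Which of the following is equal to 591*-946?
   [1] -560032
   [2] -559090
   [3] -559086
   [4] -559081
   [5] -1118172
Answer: 3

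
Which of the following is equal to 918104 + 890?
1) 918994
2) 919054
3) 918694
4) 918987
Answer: 1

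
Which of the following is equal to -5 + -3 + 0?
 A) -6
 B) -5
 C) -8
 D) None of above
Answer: C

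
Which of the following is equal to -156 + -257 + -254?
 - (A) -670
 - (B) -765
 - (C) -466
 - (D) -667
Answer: D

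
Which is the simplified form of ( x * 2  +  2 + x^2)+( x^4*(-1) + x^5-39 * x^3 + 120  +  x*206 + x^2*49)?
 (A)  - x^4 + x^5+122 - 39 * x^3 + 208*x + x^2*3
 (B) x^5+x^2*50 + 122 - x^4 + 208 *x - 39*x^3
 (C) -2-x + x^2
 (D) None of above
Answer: B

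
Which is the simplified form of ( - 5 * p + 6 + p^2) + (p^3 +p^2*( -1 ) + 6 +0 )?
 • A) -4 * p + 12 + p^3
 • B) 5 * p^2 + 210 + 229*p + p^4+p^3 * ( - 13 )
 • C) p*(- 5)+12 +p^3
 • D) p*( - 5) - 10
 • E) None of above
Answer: C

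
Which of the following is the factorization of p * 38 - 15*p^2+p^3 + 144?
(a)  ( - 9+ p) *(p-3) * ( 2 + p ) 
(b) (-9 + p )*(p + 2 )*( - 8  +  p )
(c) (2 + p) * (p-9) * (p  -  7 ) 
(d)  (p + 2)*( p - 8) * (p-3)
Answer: b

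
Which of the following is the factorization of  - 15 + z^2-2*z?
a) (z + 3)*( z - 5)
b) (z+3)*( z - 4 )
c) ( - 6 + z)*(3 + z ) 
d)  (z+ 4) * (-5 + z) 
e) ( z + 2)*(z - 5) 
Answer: a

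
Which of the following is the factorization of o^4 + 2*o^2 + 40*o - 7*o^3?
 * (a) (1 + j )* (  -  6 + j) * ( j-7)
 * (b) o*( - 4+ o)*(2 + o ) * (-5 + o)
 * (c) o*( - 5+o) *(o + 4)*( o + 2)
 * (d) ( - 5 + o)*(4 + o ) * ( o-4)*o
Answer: b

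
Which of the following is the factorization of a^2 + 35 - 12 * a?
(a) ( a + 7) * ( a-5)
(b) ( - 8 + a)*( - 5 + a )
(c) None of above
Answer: c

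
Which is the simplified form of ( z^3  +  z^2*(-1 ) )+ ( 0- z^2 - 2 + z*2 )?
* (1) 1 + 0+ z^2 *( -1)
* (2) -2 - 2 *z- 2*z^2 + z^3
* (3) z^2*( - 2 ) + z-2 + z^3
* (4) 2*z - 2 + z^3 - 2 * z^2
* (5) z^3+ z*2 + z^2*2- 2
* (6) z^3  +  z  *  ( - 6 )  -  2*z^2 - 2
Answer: 4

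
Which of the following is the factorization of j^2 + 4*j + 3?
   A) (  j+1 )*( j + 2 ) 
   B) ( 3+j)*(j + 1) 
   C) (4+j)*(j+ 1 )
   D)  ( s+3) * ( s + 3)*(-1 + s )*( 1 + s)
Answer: B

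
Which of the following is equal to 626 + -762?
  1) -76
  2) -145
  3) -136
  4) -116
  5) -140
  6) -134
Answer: 3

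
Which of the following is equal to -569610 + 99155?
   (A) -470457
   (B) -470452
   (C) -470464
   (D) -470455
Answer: D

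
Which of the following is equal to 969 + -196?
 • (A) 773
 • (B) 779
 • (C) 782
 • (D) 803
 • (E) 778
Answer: A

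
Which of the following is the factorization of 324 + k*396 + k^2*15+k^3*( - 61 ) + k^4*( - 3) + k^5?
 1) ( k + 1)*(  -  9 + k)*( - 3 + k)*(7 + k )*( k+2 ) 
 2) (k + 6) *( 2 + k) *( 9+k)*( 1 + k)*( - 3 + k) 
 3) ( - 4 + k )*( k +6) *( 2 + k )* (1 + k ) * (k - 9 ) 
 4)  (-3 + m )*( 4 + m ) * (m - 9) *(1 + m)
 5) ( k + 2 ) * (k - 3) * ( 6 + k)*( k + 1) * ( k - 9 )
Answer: 5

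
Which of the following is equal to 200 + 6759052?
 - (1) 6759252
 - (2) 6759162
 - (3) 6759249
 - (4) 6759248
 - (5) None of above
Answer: 1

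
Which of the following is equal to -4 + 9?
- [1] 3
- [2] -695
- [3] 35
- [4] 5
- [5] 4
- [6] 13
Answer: 4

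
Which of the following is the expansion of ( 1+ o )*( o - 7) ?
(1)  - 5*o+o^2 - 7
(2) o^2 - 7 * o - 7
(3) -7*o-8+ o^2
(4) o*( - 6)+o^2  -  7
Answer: 4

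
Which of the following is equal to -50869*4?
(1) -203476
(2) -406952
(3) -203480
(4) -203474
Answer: 1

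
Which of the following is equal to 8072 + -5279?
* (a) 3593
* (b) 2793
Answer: b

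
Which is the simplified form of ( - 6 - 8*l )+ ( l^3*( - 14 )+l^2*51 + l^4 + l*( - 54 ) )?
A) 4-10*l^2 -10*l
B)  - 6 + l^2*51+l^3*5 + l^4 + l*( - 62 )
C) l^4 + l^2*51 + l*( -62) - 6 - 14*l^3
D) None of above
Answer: C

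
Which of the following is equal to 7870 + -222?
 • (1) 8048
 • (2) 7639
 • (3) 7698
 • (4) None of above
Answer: 4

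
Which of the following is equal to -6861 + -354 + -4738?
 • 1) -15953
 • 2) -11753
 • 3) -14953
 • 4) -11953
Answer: 4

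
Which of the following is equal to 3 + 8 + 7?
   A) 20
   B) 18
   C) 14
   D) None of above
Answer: B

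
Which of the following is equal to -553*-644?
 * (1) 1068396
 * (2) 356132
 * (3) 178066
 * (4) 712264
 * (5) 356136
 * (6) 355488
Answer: 2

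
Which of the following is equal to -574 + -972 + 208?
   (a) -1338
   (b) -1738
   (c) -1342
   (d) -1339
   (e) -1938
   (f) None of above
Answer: a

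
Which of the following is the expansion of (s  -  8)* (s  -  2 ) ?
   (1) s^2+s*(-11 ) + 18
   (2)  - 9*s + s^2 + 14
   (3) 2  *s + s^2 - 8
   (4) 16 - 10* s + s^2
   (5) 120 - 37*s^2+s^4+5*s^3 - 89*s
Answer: 4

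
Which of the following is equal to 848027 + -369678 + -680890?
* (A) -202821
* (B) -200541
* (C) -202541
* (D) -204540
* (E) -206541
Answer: C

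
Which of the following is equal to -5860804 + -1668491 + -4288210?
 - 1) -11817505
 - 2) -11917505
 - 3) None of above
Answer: 1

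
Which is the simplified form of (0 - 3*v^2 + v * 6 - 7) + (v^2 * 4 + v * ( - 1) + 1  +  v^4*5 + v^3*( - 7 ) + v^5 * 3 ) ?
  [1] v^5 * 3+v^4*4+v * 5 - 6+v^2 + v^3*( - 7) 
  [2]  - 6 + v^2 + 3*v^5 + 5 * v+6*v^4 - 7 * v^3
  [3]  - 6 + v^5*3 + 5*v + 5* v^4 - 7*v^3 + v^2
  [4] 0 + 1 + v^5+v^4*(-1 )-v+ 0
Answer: 3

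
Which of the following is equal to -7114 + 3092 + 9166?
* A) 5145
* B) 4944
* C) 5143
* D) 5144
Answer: D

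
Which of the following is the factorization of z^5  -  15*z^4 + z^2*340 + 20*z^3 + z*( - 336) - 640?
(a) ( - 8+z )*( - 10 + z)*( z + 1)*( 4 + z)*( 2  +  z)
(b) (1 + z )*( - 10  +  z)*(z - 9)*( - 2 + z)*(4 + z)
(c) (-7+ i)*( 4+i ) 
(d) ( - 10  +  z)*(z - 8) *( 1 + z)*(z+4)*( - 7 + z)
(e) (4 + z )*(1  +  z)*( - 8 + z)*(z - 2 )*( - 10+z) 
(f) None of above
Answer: e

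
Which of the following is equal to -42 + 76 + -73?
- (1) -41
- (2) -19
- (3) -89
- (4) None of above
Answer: 4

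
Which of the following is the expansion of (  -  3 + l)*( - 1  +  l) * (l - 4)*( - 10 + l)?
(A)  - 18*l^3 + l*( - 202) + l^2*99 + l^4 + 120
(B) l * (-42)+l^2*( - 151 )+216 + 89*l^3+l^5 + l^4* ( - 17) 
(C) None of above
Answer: A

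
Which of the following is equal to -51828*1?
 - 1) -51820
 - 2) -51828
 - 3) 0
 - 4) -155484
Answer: 2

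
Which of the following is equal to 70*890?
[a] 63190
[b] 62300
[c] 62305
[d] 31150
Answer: b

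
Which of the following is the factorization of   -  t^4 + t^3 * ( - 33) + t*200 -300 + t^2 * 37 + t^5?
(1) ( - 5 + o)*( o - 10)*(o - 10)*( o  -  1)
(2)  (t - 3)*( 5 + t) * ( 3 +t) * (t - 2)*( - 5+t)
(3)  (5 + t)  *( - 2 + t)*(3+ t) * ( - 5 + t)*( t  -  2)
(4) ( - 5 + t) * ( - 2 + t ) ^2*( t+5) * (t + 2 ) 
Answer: 3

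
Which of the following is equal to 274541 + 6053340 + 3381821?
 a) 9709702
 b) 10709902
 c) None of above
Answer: a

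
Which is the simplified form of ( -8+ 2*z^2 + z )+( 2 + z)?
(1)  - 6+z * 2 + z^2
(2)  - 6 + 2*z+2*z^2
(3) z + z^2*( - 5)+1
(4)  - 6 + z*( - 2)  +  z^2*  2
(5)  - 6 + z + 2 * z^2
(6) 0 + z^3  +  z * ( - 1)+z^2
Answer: 2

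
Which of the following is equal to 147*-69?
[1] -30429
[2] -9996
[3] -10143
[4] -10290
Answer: 3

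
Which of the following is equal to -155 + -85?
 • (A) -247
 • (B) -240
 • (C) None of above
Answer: B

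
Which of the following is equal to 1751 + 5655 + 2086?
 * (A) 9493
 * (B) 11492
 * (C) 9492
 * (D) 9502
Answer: C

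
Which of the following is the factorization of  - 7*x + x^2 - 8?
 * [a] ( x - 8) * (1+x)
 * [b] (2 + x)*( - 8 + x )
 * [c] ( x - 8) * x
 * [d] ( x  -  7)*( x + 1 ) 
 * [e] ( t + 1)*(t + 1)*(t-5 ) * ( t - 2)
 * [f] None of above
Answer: a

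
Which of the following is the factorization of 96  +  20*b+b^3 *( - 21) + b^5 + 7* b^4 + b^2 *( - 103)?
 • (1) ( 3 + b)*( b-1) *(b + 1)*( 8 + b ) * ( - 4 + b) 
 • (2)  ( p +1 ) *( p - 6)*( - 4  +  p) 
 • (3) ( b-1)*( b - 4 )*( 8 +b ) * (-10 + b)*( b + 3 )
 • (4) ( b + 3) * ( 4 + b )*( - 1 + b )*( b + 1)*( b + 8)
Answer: 1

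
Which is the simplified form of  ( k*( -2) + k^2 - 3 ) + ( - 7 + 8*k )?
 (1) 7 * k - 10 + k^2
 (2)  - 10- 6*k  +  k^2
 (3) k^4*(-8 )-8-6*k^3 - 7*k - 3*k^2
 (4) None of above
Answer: 4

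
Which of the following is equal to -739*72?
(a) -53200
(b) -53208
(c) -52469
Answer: b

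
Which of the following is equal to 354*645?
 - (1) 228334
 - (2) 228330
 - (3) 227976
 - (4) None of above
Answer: 2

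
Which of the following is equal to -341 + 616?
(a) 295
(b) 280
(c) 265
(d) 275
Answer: d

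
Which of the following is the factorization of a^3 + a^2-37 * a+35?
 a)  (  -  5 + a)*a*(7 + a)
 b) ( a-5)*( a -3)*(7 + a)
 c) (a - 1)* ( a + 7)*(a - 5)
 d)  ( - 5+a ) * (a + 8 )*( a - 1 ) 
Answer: c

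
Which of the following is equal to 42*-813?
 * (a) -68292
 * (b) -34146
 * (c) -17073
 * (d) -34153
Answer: b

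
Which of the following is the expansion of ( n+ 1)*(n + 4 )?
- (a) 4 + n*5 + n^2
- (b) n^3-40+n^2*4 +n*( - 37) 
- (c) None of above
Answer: a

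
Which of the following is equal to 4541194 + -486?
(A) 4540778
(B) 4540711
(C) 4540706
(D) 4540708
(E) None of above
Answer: D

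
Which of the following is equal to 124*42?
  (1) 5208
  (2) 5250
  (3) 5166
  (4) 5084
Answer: 1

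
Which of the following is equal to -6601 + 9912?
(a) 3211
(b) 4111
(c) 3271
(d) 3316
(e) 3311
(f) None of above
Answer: e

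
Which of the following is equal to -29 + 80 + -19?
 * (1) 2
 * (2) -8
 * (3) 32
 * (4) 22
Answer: 3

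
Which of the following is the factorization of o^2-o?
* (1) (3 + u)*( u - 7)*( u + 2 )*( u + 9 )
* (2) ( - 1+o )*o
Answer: 2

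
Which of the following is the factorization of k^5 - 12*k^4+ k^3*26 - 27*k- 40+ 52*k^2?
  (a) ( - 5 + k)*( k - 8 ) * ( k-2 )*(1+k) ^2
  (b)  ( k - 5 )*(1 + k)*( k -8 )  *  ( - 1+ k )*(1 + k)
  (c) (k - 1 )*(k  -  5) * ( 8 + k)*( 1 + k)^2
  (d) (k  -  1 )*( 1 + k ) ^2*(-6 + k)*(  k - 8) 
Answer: b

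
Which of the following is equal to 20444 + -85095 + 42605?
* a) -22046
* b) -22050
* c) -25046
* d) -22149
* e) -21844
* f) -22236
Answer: a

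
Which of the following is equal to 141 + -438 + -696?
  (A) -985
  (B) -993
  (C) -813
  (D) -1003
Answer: B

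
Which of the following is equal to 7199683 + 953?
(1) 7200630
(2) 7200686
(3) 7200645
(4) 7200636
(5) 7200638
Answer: 4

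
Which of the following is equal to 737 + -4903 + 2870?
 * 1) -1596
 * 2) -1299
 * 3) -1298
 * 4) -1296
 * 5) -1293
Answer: 4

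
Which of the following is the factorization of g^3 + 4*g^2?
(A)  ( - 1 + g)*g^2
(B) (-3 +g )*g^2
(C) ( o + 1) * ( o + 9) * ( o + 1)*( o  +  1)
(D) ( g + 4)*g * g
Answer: D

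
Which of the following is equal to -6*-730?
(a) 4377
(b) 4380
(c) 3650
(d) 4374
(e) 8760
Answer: b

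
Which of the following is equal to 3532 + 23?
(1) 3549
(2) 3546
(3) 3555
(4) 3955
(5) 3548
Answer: 3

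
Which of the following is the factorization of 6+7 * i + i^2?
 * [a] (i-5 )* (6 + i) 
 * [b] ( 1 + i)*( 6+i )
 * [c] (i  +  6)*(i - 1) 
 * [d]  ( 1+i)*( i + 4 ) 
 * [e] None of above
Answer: b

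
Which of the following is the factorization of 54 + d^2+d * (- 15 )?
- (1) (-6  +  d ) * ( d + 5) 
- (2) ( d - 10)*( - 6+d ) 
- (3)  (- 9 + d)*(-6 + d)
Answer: 3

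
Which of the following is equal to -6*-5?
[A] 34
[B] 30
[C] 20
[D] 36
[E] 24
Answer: B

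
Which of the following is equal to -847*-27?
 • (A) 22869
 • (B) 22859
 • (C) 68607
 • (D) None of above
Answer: A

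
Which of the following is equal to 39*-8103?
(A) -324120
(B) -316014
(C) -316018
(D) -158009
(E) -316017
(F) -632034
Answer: E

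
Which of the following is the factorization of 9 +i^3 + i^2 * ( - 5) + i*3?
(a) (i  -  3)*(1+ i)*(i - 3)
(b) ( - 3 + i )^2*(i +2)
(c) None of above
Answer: a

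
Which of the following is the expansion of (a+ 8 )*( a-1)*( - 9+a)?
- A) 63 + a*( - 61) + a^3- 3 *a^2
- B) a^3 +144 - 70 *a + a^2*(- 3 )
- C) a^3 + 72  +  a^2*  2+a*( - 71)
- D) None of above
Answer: D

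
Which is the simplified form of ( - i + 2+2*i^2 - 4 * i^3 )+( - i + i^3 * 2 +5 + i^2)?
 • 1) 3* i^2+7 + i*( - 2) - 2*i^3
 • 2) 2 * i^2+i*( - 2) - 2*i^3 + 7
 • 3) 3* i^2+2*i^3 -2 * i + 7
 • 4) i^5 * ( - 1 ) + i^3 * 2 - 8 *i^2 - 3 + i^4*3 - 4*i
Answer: 1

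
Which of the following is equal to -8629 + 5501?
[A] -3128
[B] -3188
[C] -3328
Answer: A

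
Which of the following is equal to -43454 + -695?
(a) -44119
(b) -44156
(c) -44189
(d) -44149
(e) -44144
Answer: d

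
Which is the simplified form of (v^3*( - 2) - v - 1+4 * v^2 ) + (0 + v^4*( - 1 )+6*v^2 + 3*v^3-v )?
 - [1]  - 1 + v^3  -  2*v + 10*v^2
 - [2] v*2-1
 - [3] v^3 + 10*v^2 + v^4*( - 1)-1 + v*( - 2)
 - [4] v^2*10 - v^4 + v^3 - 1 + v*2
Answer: 3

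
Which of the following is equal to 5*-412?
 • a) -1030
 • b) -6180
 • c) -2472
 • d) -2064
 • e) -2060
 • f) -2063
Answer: e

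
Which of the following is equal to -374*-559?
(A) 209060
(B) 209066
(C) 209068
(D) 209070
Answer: B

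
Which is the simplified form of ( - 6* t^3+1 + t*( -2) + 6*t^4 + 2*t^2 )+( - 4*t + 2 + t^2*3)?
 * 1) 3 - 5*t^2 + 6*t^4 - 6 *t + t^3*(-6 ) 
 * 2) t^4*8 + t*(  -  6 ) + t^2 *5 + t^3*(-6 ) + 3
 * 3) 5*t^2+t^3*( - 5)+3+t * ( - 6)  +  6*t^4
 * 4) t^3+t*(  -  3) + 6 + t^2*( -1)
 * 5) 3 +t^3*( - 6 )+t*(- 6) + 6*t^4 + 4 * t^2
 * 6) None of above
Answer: 6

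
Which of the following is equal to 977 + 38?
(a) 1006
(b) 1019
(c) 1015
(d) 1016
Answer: c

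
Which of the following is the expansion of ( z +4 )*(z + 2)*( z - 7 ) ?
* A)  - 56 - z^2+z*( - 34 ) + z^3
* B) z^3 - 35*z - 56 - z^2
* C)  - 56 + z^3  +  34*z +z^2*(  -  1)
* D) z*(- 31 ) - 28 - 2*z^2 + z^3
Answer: A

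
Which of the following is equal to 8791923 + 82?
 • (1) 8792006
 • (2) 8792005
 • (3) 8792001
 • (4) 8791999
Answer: 2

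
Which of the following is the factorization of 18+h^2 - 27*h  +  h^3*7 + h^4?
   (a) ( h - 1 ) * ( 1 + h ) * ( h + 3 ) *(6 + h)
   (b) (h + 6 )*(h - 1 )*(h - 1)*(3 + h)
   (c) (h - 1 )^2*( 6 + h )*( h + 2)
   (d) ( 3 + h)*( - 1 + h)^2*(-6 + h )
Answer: b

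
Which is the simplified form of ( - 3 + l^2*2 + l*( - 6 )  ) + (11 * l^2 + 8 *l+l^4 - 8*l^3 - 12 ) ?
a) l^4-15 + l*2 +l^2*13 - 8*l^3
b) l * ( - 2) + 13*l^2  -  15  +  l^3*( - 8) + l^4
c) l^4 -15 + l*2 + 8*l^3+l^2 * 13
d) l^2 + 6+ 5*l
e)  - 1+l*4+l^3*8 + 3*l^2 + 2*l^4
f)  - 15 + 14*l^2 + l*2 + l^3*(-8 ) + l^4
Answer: a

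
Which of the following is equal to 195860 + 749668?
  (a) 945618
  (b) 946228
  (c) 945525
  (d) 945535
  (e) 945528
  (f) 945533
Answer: e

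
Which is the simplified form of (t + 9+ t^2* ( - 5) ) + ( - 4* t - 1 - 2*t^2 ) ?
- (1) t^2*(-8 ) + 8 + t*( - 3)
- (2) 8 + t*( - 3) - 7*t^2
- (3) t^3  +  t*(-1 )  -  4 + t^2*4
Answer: 2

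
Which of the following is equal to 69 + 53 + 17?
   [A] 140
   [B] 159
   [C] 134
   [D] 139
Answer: D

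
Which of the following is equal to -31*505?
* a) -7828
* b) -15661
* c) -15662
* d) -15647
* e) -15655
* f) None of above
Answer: e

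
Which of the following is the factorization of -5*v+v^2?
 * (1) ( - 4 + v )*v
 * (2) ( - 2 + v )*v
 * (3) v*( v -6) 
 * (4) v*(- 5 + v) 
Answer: 4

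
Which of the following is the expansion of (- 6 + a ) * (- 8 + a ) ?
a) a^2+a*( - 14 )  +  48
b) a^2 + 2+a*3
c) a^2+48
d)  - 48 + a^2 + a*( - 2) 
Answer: a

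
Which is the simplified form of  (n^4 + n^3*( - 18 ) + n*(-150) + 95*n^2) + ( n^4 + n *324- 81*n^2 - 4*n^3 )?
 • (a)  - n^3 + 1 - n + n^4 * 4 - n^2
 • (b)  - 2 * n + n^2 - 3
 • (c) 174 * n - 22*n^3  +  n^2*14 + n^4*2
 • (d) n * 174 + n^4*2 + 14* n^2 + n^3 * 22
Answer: c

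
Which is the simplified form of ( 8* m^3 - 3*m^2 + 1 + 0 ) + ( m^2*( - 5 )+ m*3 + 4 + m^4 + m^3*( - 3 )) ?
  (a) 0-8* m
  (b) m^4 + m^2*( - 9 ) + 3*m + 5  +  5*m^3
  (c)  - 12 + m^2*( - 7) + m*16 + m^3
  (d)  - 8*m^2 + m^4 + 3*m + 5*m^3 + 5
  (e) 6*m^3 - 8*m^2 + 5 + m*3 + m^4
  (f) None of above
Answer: d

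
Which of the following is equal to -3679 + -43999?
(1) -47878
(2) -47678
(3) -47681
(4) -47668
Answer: 2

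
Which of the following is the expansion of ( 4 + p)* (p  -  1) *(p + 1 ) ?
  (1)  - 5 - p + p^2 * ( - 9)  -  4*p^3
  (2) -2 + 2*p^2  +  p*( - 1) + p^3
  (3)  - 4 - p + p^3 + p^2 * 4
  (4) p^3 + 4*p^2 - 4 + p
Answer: 3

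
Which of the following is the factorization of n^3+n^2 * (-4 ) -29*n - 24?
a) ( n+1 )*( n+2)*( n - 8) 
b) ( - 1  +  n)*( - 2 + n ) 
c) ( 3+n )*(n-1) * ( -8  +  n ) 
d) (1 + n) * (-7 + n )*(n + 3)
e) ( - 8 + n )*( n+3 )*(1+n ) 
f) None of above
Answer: e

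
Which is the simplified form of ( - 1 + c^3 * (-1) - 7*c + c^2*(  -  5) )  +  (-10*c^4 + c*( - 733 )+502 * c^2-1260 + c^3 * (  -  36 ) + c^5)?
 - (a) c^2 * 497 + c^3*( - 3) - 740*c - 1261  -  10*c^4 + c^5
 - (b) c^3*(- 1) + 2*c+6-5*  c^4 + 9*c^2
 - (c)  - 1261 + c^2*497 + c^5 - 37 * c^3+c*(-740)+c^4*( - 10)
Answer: c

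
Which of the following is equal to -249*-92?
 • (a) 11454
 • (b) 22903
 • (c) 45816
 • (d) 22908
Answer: d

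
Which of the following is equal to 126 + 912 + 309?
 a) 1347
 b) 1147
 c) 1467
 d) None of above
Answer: a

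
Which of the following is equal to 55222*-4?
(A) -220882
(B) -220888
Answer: B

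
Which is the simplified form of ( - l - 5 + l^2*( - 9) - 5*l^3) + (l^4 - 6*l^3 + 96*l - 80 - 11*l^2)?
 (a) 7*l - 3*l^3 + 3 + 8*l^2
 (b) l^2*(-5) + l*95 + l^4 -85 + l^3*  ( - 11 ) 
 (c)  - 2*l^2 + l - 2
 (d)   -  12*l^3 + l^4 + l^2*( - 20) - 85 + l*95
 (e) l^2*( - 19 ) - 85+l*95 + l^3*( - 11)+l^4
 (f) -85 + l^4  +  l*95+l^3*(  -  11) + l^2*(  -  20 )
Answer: f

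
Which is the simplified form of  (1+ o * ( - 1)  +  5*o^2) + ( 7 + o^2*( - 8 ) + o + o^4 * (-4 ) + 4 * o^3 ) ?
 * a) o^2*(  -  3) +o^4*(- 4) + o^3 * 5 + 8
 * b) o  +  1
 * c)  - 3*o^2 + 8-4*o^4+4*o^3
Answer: c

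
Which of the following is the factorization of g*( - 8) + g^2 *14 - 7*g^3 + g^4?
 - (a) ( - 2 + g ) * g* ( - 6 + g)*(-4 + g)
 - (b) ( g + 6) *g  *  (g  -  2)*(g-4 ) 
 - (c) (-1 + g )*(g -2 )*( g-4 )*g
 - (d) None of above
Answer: c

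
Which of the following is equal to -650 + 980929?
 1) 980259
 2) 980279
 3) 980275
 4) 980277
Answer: 2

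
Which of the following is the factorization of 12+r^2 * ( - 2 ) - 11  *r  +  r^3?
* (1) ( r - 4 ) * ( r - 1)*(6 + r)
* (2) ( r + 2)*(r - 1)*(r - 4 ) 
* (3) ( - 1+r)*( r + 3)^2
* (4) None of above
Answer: 4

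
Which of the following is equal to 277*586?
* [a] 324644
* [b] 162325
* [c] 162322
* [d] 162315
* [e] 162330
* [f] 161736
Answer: c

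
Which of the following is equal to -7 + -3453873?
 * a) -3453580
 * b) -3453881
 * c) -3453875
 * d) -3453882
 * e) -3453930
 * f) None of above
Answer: f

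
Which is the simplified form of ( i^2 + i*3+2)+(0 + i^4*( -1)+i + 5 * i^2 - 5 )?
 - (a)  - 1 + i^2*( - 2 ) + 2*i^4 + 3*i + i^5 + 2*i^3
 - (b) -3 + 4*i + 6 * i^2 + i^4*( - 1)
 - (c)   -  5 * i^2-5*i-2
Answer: b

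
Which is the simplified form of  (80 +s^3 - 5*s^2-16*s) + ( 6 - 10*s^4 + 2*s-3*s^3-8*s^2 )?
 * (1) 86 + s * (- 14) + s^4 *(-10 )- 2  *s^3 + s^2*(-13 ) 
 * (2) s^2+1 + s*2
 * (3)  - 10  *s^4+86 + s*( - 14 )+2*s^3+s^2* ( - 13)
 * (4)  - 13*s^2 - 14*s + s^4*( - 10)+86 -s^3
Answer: 1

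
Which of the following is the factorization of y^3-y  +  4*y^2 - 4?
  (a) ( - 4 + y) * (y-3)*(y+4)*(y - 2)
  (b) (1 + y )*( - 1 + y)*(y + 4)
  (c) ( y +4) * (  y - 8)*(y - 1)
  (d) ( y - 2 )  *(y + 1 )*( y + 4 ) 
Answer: b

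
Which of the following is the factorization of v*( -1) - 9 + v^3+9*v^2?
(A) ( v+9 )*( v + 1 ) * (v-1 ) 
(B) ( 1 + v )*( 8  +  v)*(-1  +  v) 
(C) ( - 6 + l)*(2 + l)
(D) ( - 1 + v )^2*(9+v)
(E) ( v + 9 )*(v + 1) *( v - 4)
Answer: A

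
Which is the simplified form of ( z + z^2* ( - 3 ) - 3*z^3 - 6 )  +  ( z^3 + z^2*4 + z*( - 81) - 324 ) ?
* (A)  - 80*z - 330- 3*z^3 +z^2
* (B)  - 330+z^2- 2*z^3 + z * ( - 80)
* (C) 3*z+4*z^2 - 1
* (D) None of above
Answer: B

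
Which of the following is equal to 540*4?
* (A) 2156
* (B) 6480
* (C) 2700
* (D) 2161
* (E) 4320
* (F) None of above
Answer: F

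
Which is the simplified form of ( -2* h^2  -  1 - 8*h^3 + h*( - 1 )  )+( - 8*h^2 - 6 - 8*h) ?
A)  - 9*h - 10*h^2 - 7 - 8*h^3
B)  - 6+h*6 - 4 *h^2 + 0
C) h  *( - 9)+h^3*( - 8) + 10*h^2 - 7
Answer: A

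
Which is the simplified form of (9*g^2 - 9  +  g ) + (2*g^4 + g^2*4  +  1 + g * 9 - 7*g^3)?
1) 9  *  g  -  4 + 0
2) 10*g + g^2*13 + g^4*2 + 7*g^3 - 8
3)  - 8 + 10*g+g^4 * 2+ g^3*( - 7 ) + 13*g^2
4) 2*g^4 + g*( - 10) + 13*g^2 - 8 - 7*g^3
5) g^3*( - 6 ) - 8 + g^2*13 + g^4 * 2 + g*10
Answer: 3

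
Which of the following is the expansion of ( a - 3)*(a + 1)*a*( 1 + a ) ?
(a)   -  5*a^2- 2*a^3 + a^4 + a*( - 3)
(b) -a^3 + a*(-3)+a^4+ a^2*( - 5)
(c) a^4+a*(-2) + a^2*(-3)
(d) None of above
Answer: b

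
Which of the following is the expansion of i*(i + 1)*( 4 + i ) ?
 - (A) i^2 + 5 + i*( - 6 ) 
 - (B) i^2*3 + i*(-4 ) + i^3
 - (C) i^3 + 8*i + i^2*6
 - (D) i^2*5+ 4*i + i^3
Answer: D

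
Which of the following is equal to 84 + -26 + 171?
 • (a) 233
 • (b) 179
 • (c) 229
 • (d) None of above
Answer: c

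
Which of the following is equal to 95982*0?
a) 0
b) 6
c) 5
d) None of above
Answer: a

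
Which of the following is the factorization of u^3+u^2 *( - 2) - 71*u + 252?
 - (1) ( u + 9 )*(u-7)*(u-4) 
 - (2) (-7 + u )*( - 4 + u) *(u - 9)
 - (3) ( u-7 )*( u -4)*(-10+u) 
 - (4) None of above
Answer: 1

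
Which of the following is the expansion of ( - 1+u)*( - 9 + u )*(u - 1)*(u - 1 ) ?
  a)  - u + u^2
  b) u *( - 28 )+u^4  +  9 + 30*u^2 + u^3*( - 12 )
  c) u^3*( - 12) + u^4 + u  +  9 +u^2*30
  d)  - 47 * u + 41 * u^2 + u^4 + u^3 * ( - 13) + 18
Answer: b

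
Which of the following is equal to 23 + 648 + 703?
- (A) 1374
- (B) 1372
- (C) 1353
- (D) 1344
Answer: A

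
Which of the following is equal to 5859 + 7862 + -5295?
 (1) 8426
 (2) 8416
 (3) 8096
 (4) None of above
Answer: 1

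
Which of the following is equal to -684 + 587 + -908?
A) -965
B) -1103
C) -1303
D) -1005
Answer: D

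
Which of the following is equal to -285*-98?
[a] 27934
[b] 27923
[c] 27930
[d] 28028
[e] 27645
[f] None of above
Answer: c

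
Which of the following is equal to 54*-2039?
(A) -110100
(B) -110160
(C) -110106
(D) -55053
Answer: C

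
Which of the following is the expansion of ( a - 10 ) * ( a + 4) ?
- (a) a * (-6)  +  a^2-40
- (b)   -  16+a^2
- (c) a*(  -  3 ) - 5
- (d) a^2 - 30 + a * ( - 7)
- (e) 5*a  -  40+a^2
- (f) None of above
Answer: a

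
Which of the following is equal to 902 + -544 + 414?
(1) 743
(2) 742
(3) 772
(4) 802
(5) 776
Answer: 3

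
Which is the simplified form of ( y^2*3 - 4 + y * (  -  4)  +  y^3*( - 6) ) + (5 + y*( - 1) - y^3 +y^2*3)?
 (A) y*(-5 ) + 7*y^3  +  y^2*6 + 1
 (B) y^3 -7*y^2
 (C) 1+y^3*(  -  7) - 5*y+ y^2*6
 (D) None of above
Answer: C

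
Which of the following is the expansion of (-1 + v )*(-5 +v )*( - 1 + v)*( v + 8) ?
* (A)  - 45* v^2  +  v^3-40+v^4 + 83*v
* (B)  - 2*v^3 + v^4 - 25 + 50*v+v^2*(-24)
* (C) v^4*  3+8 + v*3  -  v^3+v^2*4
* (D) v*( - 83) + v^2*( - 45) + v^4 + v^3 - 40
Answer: A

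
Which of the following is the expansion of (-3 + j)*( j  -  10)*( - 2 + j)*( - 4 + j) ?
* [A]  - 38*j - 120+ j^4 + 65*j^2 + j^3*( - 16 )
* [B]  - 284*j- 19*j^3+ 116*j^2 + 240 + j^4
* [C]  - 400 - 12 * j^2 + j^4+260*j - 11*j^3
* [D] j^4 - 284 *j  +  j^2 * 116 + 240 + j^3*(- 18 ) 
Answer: B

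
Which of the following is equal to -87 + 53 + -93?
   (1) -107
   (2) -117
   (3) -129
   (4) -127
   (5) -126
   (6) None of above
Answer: 4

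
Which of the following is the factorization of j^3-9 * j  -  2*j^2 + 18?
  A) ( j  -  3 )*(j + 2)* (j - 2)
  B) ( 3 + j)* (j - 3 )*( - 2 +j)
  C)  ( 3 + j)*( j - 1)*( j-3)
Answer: B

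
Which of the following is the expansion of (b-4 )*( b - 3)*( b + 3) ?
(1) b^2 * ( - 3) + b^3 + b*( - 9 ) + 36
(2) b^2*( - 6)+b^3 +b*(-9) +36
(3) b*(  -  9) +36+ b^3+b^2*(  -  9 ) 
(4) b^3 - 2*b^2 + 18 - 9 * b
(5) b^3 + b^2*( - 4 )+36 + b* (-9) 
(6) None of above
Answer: 5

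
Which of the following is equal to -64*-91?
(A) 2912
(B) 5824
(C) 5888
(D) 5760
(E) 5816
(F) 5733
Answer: B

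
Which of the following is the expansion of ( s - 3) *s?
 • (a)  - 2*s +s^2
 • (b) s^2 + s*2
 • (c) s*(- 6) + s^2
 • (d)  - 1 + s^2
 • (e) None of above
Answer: e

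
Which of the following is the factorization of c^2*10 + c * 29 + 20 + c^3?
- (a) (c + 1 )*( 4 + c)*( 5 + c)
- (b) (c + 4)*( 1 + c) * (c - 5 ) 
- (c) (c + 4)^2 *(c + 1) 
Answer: a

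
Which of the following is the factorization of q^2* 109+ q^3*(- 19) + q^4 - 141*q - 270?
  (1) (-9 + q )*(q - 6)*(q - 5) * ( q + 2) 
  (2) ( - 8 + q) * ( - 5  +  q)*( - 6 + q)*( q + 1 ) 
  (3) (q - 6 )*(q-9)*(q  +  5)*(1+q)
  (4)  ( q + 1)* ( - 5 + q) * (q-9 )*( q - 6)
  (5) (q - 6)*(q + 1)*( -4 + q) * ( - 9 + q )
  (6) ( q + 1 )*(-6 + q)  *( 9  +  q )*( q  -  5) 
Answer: 4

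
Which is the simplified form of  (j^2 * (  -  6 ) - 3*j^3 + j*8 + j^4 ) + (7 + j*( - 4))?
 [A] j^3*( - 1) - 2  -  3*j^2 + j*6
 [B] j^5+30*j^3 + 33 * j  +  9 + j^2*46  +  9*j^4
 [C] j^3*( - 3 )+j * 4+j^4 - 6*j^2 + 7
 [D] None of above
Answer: C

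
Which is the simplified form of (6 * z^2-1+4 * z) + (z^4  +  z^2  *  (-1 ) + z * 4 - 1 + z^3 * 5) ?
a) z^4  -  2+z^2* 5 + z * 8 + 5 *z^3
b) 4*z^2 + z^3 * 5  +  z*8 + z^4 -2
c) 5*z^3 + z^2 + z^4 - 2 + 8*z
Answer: a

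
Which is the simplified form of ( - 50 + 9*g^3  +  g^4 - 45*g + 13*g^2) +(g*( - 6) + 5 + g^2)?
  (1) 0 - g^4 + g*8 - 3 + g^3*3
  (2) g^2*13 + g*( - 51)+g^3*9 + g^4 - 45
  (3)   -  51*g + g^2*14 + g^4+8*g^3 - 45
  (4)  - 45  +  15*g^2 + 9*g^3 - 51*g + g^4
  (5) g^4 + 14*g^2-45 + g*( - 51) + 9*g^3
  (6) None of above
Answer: 5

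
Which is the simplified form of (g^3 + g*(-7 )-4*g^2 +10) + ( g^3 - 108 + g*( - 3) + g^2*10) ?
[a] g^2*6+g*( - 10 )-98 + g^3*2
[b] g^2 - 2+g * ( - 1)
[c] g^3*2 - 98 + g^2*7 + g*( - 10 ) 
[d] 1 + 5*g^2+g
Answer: a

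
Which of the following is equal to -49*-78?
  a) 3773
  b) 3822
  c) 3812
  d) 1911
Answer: b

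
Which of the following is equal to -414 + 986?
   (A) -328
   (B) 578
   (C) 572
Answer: C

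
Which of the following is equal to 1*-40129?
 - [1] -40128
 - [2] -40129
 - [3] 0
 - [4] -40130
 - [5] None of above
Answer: 2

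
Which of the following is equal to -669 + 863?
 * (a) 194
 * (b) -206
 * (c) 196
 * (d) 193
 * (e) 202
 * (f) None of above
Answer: a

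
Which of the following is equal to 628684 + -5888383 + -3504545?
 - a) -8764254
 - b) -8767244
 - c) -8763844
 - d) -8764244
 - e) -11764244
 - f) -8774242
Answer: d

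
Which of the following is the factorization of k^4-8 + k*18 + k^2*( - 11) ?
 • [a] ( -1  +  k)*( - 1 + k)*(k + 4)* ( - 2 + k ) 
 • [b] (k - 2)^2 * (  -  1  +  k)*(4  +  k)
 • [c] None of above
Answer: a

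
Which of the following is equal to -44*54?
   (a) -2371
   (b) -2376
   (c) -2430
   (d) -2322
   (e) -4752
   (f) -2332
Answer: b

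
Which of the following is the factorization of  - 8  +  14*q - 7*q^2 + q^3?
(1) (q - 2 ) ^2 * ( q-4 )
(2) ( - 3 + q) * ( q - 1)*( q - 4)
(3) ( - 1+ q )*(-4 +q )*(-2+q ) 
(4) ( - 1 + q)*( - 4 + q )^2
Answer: 3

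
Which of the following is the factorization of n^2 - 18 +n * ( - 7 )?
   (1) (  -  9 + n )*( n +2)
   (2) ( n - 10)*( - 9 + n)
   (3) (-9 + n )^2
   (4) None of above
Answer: 1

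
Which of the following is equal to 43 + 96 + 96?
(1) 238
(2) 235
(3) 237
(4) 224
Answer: 2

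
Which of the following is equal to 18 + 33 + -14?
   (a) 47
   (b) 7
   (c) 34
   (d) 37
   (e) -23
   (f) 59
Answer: d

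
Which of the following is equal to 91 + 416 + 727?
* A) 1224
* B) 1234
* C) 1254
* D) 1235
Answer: B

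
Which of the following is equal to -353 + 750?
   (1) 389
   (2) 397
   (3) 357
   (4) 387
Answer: 2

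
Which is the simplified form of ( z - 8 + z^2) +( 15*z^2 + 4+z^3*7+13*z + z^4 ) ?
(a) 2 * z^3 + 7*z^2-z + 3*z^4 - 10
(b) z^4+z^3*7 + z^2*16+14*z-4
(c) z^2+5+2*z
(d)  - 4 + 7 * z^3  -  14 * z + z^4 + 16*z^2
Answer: b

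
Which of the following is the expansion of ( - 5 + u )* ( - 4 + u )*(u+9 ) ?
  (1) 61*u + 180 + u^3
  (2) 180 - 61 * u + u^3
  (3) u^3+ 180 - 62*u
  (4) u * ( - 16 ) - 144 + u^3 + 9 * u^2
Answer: 2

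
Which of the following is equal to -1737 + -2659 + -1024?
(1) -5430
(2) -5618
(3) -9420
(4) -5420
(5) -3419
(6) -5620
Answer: 4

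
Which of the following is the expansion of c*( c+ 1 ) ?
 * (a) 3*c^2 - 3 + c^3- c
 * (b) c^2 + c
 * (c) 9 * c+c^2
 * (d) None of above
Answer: b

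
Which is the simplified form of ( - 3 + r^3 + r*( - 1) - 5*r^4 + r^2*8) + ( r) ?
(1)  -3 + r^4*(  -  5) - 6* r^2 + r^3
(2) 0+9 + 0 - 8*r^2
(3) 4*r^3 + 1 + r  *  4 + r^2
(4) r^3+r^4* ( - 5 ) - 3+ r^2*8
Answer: 4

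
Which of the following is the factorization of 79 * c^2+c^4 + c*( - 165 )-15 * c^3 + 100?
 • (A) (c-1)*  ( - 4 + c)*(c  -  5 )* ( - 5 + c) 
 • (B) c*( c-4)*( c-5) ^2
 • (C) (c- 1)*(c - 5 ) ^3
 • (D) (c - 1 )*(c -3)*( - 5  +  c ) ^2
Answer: A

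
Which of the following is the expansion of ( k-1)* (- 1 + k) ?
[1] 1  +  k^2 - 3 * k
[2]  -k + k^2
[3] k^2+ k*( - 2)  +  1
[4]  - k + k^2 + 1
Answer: 3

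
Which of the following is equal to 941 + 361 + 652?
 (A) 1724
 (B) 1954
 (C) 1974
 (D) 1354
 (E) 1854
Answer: B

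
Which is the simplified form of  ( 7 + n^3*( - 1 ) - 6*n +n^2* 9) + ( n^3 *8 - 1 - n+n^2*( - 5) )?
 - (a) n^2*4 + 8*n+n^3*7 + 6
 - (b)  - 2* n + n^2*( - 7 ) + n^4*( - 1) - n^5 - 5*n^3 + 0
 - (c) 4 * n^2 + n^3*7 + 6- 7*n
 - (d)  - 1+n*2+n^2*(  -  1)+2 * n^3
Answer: c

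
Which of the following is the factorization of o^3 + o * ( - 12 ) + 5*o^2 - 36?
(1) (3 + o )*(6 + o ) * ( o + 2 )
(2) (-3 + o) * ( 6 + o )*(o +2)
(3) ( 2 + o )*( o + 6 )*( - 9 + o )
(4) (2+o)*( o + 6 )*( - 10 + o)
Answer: 2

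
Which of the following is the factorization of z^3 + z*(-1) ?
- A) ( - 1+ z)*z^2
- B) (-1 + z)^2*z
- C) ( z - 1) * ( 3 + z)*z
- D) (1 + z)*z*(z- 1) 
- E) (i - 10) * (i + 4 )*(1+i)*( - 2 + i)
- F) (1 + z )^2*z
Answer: D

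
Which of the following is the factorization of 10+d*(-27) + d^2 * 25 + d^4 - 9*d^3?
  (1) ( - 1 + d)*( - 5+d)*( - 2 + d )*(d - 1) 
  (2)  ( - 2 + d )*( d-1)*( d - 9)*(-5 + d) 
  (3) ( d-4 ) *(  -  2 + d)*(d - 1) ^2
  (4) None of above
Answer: 1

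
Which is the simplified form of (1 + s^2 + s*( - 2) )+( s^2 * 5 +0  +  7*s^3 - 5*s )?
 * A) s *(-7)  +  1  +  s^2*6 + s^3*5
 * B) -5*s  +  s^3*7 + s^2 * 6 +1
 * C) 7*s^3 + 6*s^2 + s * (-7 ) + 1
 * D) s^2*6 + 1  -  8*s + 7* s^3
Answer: C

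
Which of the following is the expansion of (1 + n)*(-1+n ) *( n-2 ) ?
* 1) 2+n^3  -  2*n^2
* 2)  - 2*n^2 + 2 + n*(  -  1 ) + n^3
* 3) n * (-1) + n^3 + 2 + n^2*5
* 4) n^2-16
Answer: 2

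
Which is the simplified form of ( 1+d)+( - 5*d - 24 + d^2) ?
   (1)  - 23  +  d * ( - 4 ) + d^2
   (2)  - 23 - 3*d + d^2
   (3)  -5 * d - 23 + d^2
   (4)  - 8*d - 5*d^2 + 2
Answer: 1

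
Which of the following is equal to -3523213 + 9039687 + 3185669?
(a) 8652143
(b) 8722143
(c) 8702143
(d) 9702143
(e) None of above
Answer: c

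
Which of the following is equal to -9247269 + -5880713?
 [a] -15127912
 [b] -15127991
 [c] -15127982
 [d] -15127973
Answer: c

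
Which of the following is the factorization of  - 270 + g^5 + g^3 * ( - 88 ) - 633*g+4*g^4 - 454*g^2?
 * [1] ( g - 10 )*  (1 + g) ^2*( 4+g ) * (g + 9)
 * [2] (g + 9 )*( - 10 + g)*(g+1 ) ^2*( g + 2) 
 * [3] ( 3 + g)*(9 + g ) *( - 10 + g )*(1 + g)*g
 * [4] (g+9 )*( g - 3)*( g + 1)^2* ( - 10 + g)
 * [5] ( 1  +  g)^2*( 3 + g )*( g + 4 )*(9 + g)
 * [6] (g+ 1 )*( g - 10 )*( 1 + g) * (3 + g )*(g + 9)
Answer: 6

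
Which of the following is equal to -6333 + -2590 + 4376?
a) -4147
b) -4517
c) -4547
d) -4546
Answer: c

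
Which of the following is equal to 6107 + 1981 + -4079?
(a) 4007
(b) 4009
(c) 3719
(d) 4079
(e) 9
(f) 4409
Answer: b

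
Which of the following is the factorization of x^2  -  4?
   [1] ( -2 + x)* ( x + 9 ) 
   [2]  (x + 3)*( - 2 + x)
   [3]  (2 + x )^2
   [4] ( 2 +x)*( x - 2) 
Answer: 4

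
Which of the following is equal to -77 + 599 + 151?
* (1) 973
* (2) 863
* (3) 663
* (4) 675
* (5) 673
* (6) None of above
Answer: 5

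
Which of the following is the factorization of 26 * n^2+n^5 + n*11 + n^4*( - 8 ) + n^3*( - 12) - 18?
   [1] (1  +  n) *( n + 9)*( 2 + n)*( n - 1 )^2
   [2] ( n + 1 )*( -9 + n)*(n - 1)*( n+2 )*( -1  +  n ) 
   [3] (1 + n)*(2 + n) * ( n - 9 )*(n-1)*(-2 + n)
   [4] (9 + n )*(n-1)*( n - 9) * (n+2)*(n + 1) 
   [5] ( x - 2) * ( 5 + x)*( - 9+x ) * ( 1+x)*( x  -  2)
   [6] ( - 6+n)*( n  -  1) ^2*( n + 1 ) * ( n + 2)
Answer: 2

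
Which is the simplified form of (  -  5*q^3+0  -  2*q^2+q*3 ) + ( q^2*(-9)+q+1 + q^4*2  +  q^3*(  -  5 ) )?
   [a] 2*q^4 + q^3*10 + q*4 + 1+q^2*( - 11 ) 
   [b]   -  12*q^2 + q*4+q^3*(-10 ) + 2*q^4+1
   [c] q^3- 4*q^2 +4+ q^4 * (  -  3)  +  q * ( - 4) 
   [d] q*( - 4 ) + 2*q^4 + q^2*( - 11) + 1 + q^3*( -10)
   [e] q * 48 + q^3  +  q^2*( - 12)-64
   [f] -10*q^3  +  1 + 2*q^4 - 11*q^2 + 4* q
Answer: f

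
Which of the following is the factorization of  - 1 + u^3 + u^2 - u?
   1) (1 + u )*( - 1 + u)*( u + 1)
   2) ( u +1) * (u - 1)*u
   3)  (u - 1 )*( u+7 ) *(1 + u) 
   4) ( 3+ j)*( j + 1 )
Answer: 1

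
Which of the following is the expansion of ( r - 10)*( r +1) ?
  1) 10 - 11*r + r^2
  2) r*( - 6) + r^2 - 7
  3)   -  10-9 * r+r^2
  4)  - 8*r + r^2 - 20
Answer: 3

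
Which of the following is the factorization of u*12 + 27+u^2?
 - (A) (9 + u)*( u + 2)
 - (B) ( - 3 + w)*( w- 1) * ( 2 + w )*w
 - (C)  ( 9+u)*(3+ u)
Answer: C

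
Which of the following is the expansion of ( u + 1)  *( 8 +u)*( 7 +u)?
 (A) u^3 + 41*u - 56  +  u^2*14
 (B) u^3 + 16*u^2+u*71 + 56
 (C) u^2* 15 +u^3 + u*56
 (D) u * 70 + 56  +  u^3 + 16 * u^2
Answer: B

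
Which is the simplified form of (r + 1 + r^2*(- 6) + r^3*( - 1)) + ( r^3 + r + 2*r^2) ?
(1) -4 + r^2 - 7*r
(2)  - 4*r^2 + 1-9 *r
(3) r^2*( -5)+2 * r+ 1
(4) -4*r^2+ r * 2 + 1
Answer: 4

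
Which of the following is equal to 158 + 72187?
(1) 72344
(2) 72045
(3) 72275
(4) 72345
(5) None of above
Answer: 4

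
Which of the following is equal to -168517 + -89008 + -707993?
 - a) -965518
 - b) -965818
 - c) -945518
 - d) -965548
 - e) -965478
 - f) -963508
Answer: a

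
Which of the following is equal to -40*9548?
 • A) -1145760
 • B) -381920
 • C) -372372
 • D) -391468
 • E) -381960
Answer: B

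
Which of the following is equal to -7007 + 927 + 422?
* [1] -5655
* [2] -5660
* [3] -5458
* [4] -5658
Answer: 4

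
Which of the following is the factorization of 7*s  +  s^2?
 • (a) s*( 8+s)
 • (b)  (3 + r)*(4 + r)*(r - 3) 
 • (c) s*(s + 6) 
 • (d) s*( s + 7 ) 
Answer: d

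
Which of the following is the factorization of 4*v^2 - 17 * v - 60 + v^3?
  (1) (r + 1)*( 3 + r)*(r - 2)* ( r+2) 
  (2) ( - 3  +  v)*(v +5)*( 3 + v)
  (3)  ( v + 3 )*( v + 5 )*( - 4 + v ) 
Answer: 3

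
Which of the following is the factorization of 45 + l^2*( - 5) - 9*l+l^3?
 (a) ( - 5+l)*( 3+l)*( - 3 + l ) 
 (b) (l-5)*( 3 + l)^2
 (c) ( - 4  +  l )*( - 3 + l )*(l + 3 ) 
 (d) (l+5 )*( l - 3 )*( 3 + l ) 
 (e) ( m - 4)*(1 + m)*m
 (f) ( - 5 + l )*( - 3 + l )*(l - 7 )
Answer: a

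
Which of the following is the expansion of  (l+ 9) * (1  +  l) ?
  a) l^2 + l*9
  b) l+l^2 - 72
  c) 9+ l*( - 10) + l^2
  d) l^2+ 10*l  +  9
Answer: d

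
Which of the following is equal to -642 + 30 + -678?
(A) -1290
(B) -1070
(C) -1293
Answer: A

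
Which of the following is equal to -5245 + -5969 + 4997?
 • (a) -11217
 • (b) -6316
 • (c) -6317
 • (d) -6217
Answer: d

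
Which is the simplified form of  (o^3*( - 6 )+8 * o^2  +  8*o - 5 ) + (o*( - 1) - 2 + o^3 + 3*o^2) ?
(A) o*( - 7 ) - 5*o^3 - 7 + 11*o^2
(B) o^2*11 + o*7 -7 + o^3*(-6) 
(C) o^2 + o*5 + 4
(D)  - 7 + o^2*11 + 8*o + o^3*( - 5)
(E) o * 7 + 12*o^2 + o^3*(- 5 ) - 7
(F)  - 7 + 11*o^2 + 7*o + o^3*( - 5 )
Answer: F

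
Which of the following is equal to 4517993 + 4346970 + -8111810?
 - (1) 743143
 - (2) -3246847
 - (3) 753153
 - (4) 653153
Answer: 3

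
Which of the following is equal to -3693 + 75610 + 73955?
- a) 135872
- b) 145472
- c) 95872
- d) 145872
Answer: d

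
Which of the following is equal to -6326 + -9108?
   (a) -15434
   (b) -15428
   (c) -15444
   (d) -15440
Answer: a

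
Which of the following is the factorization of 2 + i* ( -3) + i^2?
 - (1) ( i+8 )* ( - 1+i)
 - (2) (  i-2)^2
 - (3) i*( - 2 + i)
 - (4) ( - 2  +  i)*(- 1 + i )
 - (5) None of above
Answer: 4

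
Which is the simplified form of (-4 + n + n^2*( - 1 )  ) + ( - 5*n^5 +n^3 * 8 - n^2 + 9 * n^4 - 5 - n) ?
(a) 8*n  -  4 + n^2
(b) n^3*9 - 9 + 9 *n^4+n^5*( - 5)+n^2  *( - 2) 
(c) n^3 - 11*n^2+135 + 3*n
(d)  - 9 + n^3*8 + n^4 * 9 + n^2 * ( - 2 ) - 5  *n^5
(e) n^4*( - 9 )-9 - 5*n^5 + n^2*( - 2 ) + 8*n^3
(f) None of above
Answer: d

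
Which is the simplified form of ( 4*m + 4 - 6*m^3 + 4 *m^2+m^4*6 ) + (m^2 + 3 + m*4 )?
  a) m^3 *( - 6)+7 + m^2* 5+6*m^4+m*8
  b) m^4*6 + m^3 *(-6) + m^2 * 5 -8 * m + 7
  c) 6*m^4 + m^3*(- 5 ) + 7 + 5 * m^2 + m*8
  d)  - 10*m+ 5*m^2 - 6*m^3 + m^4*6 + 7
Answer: a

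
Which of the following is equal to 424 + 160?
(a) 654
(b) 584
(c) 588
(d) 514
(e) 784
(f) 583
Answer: b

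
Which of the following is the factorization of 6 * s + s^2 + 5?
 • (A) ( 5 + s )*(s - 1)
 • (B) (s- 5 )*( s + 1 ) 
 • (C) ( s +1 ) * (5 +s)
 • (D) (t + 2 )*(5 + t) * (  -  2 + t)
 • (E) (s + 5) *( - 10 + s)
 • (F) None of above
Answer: C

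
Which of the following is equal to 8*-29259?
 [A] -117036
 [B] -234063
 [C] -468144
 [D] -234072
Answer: D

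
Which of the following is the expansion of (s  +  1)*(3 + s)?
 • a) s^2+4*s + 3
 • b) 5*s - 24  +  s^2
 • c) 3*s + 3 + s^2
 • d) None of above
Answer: a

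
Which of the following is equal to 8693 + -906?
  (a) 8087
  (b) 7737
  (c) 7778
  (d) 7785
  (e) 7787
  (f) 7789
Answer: e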